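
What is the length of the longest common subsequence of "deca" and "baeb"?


LCS of "deca" and "baeb"
DP table:
           b    a    e    b
      0    0    0    0    0
  d   0    0    0    0    0
  e   0    0    0    1    1
  c   0    0    0    1    1
  a   0    0    1    1    1
LCS length = dp[4][4] = 1

1


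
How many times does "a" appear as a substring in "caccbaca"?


Searching for "a" in "caccbaca"
Scanning each position:
  Position 0: "c" => no
  Position 1: "a" => MATCH
  Position 2: "c" => no
  Position 3: "c" => no
  Position 4: "b" => no
  Position 5: "a" => MATCH
  Position 6: "c" => no
  Position 7: "a" => MATCH
Total occurrences: 3

3


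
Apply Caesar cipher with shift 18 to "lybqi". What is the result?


Caesar cipher: shift "lybqi" by 18
  'l' (pos 11) + 18 = pos 3 = 'd'
  'y' (pos 24) + 18 = pos 16 = 'q'
  'b' (pos 1) + 18 = pos 19 = 't'
  'q' (pos 16) + 18 = pos 8 = 'i'
  'i' (pos 8) + 18 = pos 0 = 'a'
Result: dqtia

dqtia


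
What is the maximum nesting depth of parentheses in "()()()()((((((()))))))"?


Input: "()()()()((((((()))))))"
Tracking depth:
  Position 0 '(': depth becomes 1
  Position 1 ')': depth becomes 0
  Position 2 '(': depth becomes 1
  Position 3 ')': depth becomes 0
  Position 4 '(': depth becomes 1
  Position 5 ')': depth becomes 0
  Position 6 '(': depth becomes 1
  Position 7 ')': depth becomes 0
  Position 8 '(': depth becomes 1
  Position 9 '(': depth becomes 2
  Position 10 '(': depth becomes 3
  Position 11 '(': depth becomes 4
  Position 12 '(': depth becomes 5
  Position 13 '(': depth becomes 6
  Position 14 '(': depth becomes 7
  Position 15 ')': depth becomes 6
  Position 16 ')': depth becomes 5
  Position 17 ')': depth becomes 4
  Position 18 ')': depth becomes 3
  Position 19 ')': depth becomes 2
  Position 20 ')': depth becomes 1
  Position 21 ')': depth becomes 0
Maximum depth reached: 7

7


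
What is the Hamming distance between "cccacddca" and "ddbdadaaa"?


Comparing "cccacddca" and "ddbdadaaa" position by position:
  Position 0: 'c' vs 'd' => differ
  Position 1: 'c' vs 'd' => differ
  Position 2: 'c' vs 'b' => differ
  Position 3: 'a' vs 'd' => differ
  Position 4: 'c' vs 'a' => differ
  Position 5: 'd' vs 'd' => same
  Position 6: 'd' vs 'a' => differ
  Position 7: 'c' vs 'a' => differ
  Position 8: 'a' vs 'a' => same
Total differences (Hamming distance): 7

7


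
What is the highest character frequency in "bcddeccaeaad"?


Input: bcddeccaeaad
Character counts:
  'a': 3
  'b': 1
  'c': 3
  'd': 3
  'e': 2
Maximum frequency: 3

3


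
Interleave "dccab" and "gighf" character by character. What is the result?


Interleaving "dccab" and "gighf":
  Position 0: 'd' from first, 'g' from second => "dg"
  Position 1: 'c' from first, 'i' from second => "ci"
  Position 2: 'c' from first, 'g' from second => "cg"
  Position 3: 'a' from first, 'h' from second => "ah"
  Position 4: 'b' from first, 'f' from second => "bf"
Result: dgcicgahbf

dgcicgahbf


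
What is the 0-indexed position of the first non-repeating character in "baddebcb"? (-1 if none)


Input: baddebcb
Character frequencies:
  'a': 1
  'b': 3
  'c': 1
  'd': 2
  'e': 1
Scanning left to right for freq == 1:
  Position 0 ('b'): freq=3, skip
  Position 1 ('a'): unique! => answer = 1

1


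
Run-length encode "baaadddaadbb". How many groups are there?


Input: baaadddaadbb
Scanning for consecutive runs:
  Group 1: 'b' x 1 (positions 0-0)
  Group 2: 'a' x 3 (positions 1-3)
  Group 3: 'd' x 3 (positions 4-6)
  Group 4: 'a' x 2 (positions 7-8)
  Group 5: 'd' x 1 (positions 9-9)
  Group 6: 'b' x 2 (positions 10-11)
Total groups: 6

6


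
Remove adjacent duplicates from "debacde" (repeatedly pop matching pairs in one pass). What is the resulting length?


Input: debacde
Stack-based adjacent duplicate removal:
  Read 'd': push. Stack: d
  Read 'e': push. Stack: de
  Read 'b': push. Stack: deb
  Read 'a': push. Stack: deba
  Read 'c': push. Stack: debac
  Read 'd': push. Stack: debacd
  Read 'e': push. Stack: debacde
Final stack: "debacde" (length 7)

7


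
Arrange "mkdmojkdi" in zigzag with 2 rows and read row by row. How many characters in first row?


Zigzag "mkdmojkdi" into 2 rows:
Placing characters:
  'm' => row 0
  'k' => row 1
  'd' => row 0
  'm' => row 1
  'o' => row 0
  'j' => row 1
  'k' => row 0
  'd' => row 1
  'i' => row 0
Rows:
  Row 0: "mdoki"
  Row 1: "kmjd"
First row length: 5

5


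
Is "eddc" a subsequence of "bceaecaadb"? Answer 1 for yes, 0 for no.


Check if "eddc" is a subsequence of "bceaecaadb"
Greedy scan:
  Position 0 ('b'): no match needed
  Position 1 ('c'): no match needed
  Position 2 ('e'): matches sub[0] = 'e'
  Position 3 ('a'): no match needed
  Position 4 ('e'): no match needed
  Position 5 ('c'): no match needed
  Position 6 ('a'): no match needed
  Position 7 ('a'): no match needed
  Position 8 ('d'): matches sub[1] = 'd'
  Position 9 ('b'): no match needed
Only matched 2/4 characters => not a subsequence

0


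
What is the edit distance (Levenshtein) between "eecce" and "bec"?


Computing edit distance: "eecce" -> "bec"
DP table:
           b    e    c
      0    1    2    3
  e   1    1    1    2
  e   2    2    1    2
  c   3    3    2    1
  c   4    4    3    2
  e   5    5    4    3
Edit distance = dp[5][3] = 3

3


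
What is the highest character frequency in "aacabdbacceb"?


Input: aacabdbacceb
Character counts:
  'a': 4
  'b': 3
  'c': 3
  'd': 1
  'e': 1
Maximum frequency: 4

4


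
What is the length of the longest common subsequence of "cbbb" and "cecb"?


LCS of "cbbb" and "cecb"
DP table:
           c    e    c    b
      0    0    0    0    0
  c   0    1    1    1    1
  b   0    1    1    1    2
  b   0    1    1    1    2
  b   0    1    1    1    2
LCS length = dp[4][4] = 2

2


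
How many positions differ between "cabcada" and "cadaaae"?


Comparing "cabcada" and "cadaaae" position by position:
  Position 0: 'c' vs 'c' => same
  Position 1: 'a' vs 'a' => same
  Position 2: 'b' vs 'd' => DIFFER
  Position 3: 'c' vs 'a' => DIFFER
  Position 4: 'a' vs 'a' => same
  Position 5: 'd' vs 'a' => DIFFER
  Position 6: 'a' vs 'e' => DIFFER
Positions that differ: 4

4


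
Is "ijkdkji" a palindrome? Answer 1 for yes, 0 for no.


Input: ijkdkji
Reversed: ijkdkji
  Compare pos 0 ('i') with pos 6 ('i'): match
  Compare pos 1 ('j') with pos 5 ('j'): match
  Compare pos 2 ('k') with pos 4 ('k'): match
Result: palindrome

1


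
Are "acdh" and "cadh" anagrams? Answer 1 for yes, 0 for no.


Strings: "acdh", "cadh"
Sorted first:  acdh
Sorted second: acdh
Sorted forms match => anagrams

1


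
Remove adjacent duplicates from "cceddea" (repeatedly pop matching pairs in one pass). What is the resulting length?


Input: cceddea
Stack-based adjacent duplicate removal:
  Read 'c': push. Stack: c
  Read 'c': matches stack top 'c' => pop. Stack: (empty)
  Read 'e': push. Stack: e
  Read 'd': push. Stack: ed
  Read 'd': matches stack top 'd' => pop. Stack: e
  Read 'e': matches stack top 'e' => pop. Stack: (empty)
  Read 'a': push. Stack: a
Final stack: "a" (length 1)

1


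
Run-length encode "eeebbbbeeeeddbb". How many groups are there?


Input: eeebbbbeeeeddbb
Scanning for consecutive runs:
  Group 1: 'e' x 3 (positions 0-2)
  Group 2: 'b' x 4 (positions 3-6)
  Group 3: 'e' x 4 (positions 7-10)
  Group 4: 'd' x 2 (positions 11-12)
  Group 5: 'b' x 2 (positions 13-14)
Total groups: 5

5


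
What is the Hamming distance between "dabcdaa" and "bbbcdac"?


Comparing "dabcdaa" and "bbbcdac" position by position:
  Position 0: 'd' vs 'b' => differ
  Position 1: 'a' vs 'b' => differ
  Position 2: 'b' vs 'b' => same
  Position 3: 'c' vs 'c' => same
  Position 4: 'd' vs 'd' => same
  Position 5: 'a' vs 'a' => same
  Position 6: 'a' vs 'c' => differ
Total differences (Hamming distance): 3

3


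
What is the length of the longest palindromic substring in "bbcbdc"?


Input: "bbcbdc"
Checking substrings for palindromes:
  [1:4] "bcb" (len 3) => palindrome
  [0:2] "bb" (len 2) => palindrome
Longest palindromic substring: "bcb" with length 3

3


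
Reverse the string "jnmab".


Input: jnmab
Reading characters right to left:
  Position 4: 'b'
  Position 3: 'a'
  Position 2: 'm'
  Position 1: 'n'
  Position 0: 'j'
Reversed: bamnj

bamnj


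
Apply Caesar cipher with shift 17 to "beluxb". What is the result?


Caesar cipher: shift "beluxb" by 17
  'b' (pos 1) + 17 = pos 18 = 's'
  'e' (pos 4) + 17 = pos 21 = 'v'
  'l' (pos 11) + 17 = pos 2 = 'c'
  'u' (pos 20) + 17 = pos 11 = 'l'
  'x' (pos 23) + 17 = pos 14 = 'o'
  'b' (pos 1) + 17 = pos 18 = 's'
Result: svclos

svclos


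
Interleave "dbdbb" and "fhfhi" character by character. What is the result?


Interleaving "dbdbb" and "fhfhi":
  Position 0: 'd' from first, 'f' from second => "df"
  Position 1: 'b' from first, 'h' from second => "bh"
  Position 2: 'd' from first, 'f' from second => "df"
  Position 3: 'b' from first, 'h' from second => "bh"
  Position 4: 'b' from first, 'i' from second => "bi"
Result: dfbhdfbhbi

dfbhdfbhbi


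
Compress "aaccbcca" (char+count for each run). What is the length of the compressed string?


Input: aaccbcca
Runs:
  'a' x 2 => "a2"
  'c' x 2 => "c2"
  'b' x 1 => "b1"
  'c' x 2 => "c2"
  'a' x 1 => "a1"
Compressed: "a2c2b1c2a1"
Compressed length: 10

10


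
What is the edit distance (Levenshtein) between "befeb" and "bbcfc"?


Computing edit distance: "befeb" -> "bbcfc"
DP table:
           b    b    c    f    c
      0    1    2    3    4    5
  b   1    0    1    2    3    4
  e   2    1    1    2    3    4
  f   3    2    2    2    2    3
  e   4    3    3    3    3    3
  b   5    4    3    4    4    4
Edit distance = dp[5][5] = 4

4


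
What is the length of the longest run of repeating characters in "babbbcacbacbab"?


Input: "babbbcacbacbab"
Scanning for longest run:
  Position 1 ('a'): new char, reset run to 1
  Position 2 ('b'): new char, reset run to 1
  Position 3 ('b'): continues run of 'b', length=2
  Position 4 ('b'): continues run of 'b', length=3
  Position 5 ('c'): new char, reset run to 1
  Position 6 ('a'): new char, reset run to 1
  Position 7 ('c'): new char, reset run to 1
  Position 8 ('b'): new char, reset run to 1
  Position 9 ('a'): new char, reset run to 1
  Position 10 ('c'): new char, reset run to 1
  Position 11 ('b'): new char, reset run to 1
  Position 12 ('a'): new char, reset run to 1
  Position 13 ('b'): new char, reset run to 1
Longest run: 'b' with length 3

3


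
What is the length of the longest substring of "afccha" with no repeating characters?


Input: "afccha"
Sliding window (track last position of each char):
  Position 0 ('a'): window [0,0] length 1 -- new best
  Position 1 ('f'): window [0,1] length 2 -- new best
  Position 2 ('c'): window [0,2] length 3 -- new best
  Position 3 ('c'): repeat (last at 2), move window start to 3
  Position 3 ('c'): window [3,3] length 1
  Position 4 ('h'): window [3,4] length 2
  Position 5 ('a'): window [3,5] length 3
Longest substring with no repeats: "afc" with length 3

3


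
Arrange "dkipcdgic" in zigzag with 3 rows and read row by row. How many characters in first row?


Zigzag "dkipcdgic" into 3 rows:
Placing characters:
  'd' => row 0
  'k' => row 1
  'i' => row 2
  'p' => row 1
  'c' => row 0
  'd' => row 1
  'g' => row 2
  'i' => row 1
  'c' => row 0
Rows:
  Row 0: "dcc"
  Row 1: "kpdi"
  Row 2: "ig"
First row length: 3

3


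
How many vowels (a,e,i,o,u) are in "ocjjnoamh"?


Input: ocjjnoamh
Checking each character:
  'o' at position 0: vowel (running total: 1)
  'c' at position 1: consonant
  'j' at position 2: consonant
  'j' at position 3: consonant
  'n' at position 4: consonant
  'o' at position 5: vowel (running total: 2)
  'a' at position 6: vowel (running total: 3)
  'm' at position 7: consonant
  'h' at position 8: consonant
Total vowels: 3

3


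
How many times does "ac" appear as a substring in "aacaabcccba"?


Searching for "ac" in "aacaabcccba"
Scanning each position:
  Position 0: "aa" => no
  Position 1: "ac" => MATCH
  Position 2: "ca" => no
  Position 3: "aa" => no
  Position 4: "ab" => no
  Position 5: "bc" => no
  Position 6: "cc" => no
  Position 7: "cc" => no
  Position 8: "cb" => no
  Position 9: "ba" => no
Total occurrences: 1

1


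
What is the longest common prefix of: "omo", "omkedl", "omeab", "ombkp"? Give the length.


Words: omo, omkedl, omeab, ombkp
  Position 0: all 'o' => match
  Position 1: all 'm' => match
  Position 2: ('o', 'k', 'e', 'b') => mismatch, stop
LCP = "om" (length 2)

2


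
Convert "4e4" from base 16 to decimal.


Input: "4e4" in base 16
Positional expansion:
  Digit '4' (value 4) x 16^2 = 1024
  Digit 'e' (value 14) x 16^1 = 224
  Digit '4' (value 4) x 16^0 = 4
Sum = 1252

1252


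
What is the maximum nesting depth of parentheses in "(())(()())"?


Input: "(())(()())"
Tracking depth:
  Position 0 '(': depth becomes 1
  Position 1 '(': depth becomes 2
  Position 2 ')': depth becomes 1
  Position 3 ')': depth becomes 0
  Position 4 '(': depth becomes 1
  Position 5 '(': depth becomes 2
  Position 6 ')': depth becomes 1
  Position 7 '(': depth becomes 2
  Position 8 ')': depth becomes 1
  Position 9 ')': depth becomes 0
Maximum depth reached: 2

2


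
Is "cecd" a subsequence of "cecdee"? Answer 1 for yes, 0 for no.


Check if "cecd" is a subsequence of "cecdee"
Greedy scan:
  Position 0 ('c'): matches sub[0] = 'c'
  Position 1 ('e'): matches sub[1] = 'e'
  Position 2 ('c'): matches sub[2] = 'c'
  Position 3 ('d'): matches sub[3] = 'd'
  Position 4 ('e'): no match needed
  Position 5 ('e'): no match needed
All 4 characters matched => is a subsequence

1


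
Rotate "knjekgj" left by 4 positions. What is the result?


Input: "knjekgj", rotate left by 4
First 4 characters: "knje"
Remaining characters: "kgj"
Concatenate remaining + first: "kgj" + "knje" = "kgjknje"

kgjknje


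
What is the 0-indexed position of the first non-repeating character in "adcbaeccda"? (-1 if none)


Input: adcbaeccda
Character frequencies:
  'a': 3
  'b': 1
  'c': 3
  'd': 2
  'e': 1
Scanning left to right for freq == 1:
  Position 0 ('a'): freq=3, skip
  Position 1 ('d'): freq=2, skip
  Position 2 ('c'): freq=3, skip
  Position 3 ('b'): unique! => answer = 3

3


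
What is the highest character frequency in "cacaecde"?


Input: cacaecde
Character counts:
  'a': 2
  'c': 3
  'd': 1
  'e': 2
Maximum frequency: 3

3


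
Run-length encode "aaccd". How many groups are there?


Input: aaccd
Scanning for consecutive runs:
  Group 1: 'a' x 2 (positions 0-1)
  Group 2: 'c' x 2 (positions 2-3)
  Group 3: 'd' x 1 (positions 4-4)
Total groups: 3

3


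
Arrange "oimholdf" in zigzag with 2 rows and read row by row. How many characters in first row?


Zigzag "oimholdf" into 2 rows:
Placing characters:
  'o' => row 0
  'i' => row 1
  'm' => row 0
  'h' => row 1
  'o' => row 0
  'l' => row 1
  'd' => row 0
  'f' => row 1
Rows:
  Row 0: "omod"
  Row 1: "ihlf"
First row length: 4

4


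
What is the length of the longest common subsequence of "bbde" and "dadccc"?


LCS of "bbde" and "dadccc"
DP table:
           d    a    d    c    c    c
      0    0    0    0    0    0    0
  b   0    0    0    0    0    0    0
  b   0    0    0    0    0    0    0
  d   0    1    1    1    1    1    1
  e   0    1    1    1    1    1    1
LCS length = dp[4][6] = 1

1


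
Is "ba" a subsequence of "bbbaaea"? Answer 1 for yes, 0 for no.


Check if "ba" is a subsequence of "bbbaaea"
Greedy scan:
  Position 0 ('b'): matches sub[0] = 'b'
  Position 1 ('b'): no match needed
  Position 2 ('b'): no match needed
  Position 3 ('a'): matches sub[1] = 'a'
  Position 4 ('a'): no match needed
  Position 5 ('e'): no match needed
  Position 6 ('a'): no match needed
All 2 characters matched => is a subsequence

1


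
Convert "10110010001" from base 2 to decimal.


Input: "10110010001" in base 2
Positional expansion:
  Digit '1' (value 1) x 2^10 = 1024
  Digit '0' (value 0) x 2^9 = 0
  Digit '1' (value 1) x 2^8 = 256
  Digit '1' (value 1) x 2^7 = 128
  Digit '0' (value 0) x 2^6 = 0
  Digit '0' (value 0) x 2^5 = 0
  Digit '1' (value 1) x 2^4 = 16
  Digit '0' (value 0) x 2^3 = 0
  Digit '0' (value 0) x 2^2 = 0
  Digit '0' (value 0) x 2^1 = 0
  Digit '1' (value 1) x 2^0 = 1
Sum = 1425

1425


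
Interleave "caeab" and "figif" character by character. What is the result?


Interleaving "caeab" and "figif":
  Position 0: 'c' from first, 'f' from second => "cf"
  Position 1: 'a' from first, 'i' from second => "ai"
  Position 2: 'e' from first, 'g' from second => "eg"
  Position 3: 'a' from first, 'i' from second => "ai"
  Position 4: 'b' from first, 'f' from second => "bf"
Result: cfaiegaibf

cfaiegaibf


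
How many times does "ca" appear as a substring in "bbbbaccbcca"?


Searching for "ca" in "bbbbaccbcca"
Scanning each position:
  Position 0: "bb" => no
  Position 1: "bb" => no
  Position 2: "bb" => no
  Position 3: "ba" => no
  Position 4: "ac" => no
  Position 5: "cc" => no
  Position 6: "cb" => no
  Position 7: "bc" => no
  Position 8: "cc" => no
  Position 9: "ca" => MATCH
Total occurrences: 1

1


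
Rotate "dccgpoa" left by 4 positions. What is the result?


Input: "dccgpoa", rotate left by 4
First 4 characters: "dccg"
Remaining characters: "poa"
Concatenate remaining + first: "poa" + "dccg" = "poadccg"

poadccg


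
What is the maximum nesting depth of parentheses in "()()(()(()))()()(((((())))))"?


Input: "()()(()(()))()()(((((())))))"
Tracking depth:
  Position 0 '(': depth becomes 1
  Position 1 ')': depth becomes 0
  Position 2 '(': depth becomes 1
  Position 3 ')': depth becomes 0
  Position 4 '(': depth becomes 1
  Position 5 '(': depth becomes 2
  Position 6 ')': depth becomes 1
  Position 7 '(': depth becomes 2
  Position 8 '(': depth becomes 3
  Position 9 ')': depth becomes 2
  Position 10 ')': depth becomes 1
  Position 11 ')': depth becomes 0
  Position 12 '(': depth becomes 1
  Position 13 ')': depth becomes 0
  Position 14 '(': depth becomes 1
  Position 15 ')': depth becomes 0
  Position 16 '(': depth becomes 1
  Position 17 '(': depth becomes 2
  Position 18 '(': depth becomes 3
  Position 19 '(': depth becomes 4
  Position 20 '(': depth becomes 5
  Position 21 '(': depth becomes 6
  Position 22 ')': depth becomes 5
  Position 23 ')': depth becomes 4
  Position 24 ')': depth becomes 3
  Position 25 ')': depth becomes 2
  Position 26 ')': depth becomes 1
  Position 27 ')': depth becomes 0
Maximum depth reached: 6

6


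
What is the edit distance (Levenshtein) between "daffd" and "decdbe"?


Computing edit distance: "daffd" -> "decdbe"
DP table:
           d    e    c    d    b    e
      0    1    2    3    4    5    6
  d   1    0    1    2    3    4    5
  a   2    1    1    2    3    4    5
  f   3    2    2    2    3    4    5
  f   4    3    3    3    3    4    5
  d   5    4    4    4    3    4    5
Edit distance = dp[5][6] = 5

5


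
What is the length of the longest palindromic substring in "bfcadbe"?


Input: "bfcadbe"
Checking substrings for palindromes:
  No multi-char palindromic substrings found
Longest palindromic substring: "b" with length 1

1


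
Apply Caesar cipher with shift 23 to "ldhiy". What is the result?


Caesar cipher: shift "ldhiy" by 23
  'l' (pos 11) + 23 = pos 8 = 'i'
  'd' (pos 3) + 23 = pos 0 = 'a'
  'h' (pos 7) + 23 = pos 4 = 'e'
  'i' (pos 8) + 23 = pos 5 = 'f'
  'y' (pos 24) + 23 = pos 21 = 'v'
Result: iaefv

iaefv


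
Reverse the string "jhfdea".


Input: jhfdea
Reading characters right to left:
  Position 5: 'a'
  Position 4: 'e'
  Position 3: 'd'
  Position 2: 'f'
  Position 1: 'h'
  Position 0: 'j'
Reversed: aedfhj

aedfhj


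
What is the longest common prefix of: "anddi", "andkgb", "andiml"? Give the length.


Words: anddi, andkgb, andiml
  Position 0: all 'a' => match
  Position 1: all 'n' => match
  Position 2: all 'd' => match
  Position 3: ('d', 'k', 'i') => mismatch, stop
LCP = "and" (length 3)

3


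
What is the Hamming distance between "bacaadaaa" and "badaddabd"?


Comparing "bacaadaaa" and "badaddabd" position by position:
  Position 0: 'b' vs 'b' => same
  Position 1: 'a' vs 'a' => same
  Position 2: 'c' vs 'd' => differ
  Position 3: 'a' vs 'a' => same
  Position 4: 'a' vs 'd' => differ
  Position 5: 'd' vs 'd' => same
  Position 6: 'a' vs 'a' => same
  Position 7: 'a' vs 'b' => differ
  Position 8: 'a' vs 'd' => differ
Total differences (Hamming distance): 4

4


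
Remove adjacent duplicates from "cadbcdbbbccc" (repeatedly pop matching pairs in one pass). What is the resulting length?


Input: cadbcdbbbccc
Stack-based adjacent duplicate removal:
  Read 'c': push. Stack: c
  Read 'a': push. Stack: ca
  Read 'd': push. Stack: cad
  Read 'b': push. Stack: cadb
  Read 'c': push. Stack: cadbc
  Read 'd': push. Stack: cadbcd
  Read 'b': push. Stack: cadbcdb
  Read 'b': matches stack top 'b' => pop. Stack: cadbcd
  Read 'b': push. Stack: cadbcdb
  Read 'c': push. Stack: cadbcdbc
  Read 'c': matches stack top 'c' => pop. Stack: cadbcdb
  Read 'c': push. Stack: cadbcdbc
Final stack: "cadbcdbc" (length 8)

8


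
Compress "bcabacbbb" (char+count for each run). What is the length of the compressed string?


Input: bcabacbbb
Runs:
  'b' x 1 => "b1"
  'c' x 1 => "c1"
  'a' x 1 => "a1"
  'b' x 1 => "b1"
  'a' x 1 => "a1"
  'c' x 1 => "c1"
  'b' x 3 => "b3"
Compressed: "b1c1a1b1a1c1b3"
Compressed length: 14

14


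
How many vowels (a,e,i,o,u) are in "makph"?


Input: makph
Checking each character:
  'm' at position 0: consonant
  'a' at position 1: vowel (running total: 1)
  'k' at position 2: consonant
  'p' at position 3: consonant
  'h' at position 4: consonant
Total vowels: 1

1


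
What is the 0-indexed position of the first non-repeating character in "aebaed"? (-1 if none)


Input: aebaed
Character frequencies:
  'a': 2
  'b': 1
  'd': 1
  'e': 2
Scanning left to right for freq == 1:
  Position 0 ('a'): freq=2, skip
  Position 1 ('e'): freq=2, skip
  Position 2 ('b'): unique! => answer = 2

2


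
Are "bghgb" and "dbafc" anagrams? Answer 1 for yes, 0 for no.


Strings: "bghgb", "dbafc"
Sorted first:  bbggh
Sorted second: abcdf
Differ at position 0: 'b' vs 'a' => not anagrams

0


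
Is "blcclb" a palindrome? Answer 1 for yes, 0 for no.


Input: blcclb
Reversed: blcclb
  Compare pos 0 ('b') with pos 5 ('b'): match
  Compare pos 1 ('l') with pos 4 ('l'): match
  Compare pos 2 ('c') with pos 3 ('c'): match
Result: palindrome

1


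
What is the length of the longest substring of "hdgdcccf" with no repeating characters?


Input: "hdgdcccf"
Sliding window (track last position of each char):
  Position 0 ('h'): window [0,0] length 1 -- new best
  Position 1 ('d'): window [0,1] length 2 -- new best
  Position 2 ('g'): window [0,2] length 3 -- new best
  Position 3 ('d'): repeat (last at 1), move window start to 2
  Position 3 ('d'): window [2,3] length 2
  Position 4 ('c'): window [2,4] length 3
  Position 5 ('c'): repeat (last at 4), move window start to 5
  Position 5 ('c'): window [5,5] length 1
  Position 6 ('c'): repeat (last at 5), move window start to 6
  Position 6 ('c'): window [6,6] length 1
  Position 7 ('f'): window [6,7] length 2
Longest substring with no repeats: "hdg" with length 3

3


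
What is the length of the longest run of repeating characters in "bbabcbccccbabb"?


Input: "bbabcbccccbabb"
Scanning for longest run:
  Position 1 ('b'): continues run of 'b', length=2
  Position 2 ('a'): new char, reset run to 1
  Position 3 ('b'): new char, reset run to 1
  Position 4 ('c'): new char, reset run to 1
  Position 5 ('b'): new char, reset run to 1
  Position 6 ('c'): new char, reset run to 1
  Position 7 ('c'): continues run of 'c', length=2
  Position 8 ('c'): continues run of 'c', length=3
  Position 9 ('c'): continues run of 'c', length=4
  Position 10 ('b'): new char, reset run to 1
  Position 11 ('a'): new char, reset run to 1
  Position 12 ('b'): new char, reset run to 1
  Position 13 ('b'): continues run of 'b', length=2
Longest run: 'c' with length 4

4


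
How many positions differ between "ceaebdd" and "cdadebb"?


Comparing "ceaebdd" and "cdadebb" position by position:
  Position 0: 'c' vs 'c' => same
  Position 1: 'e' vs 'd' => DIFFER
  Position 2: 'a' vs 'a' => same
  Position 3: 'e' vs 'd' => DIFFER
  Position 4: 'b' vs 'e' => DIFFER
  Position 5: 'd' vs 'b' => DIFFER
  Position 6: 'd' vs 'b' => DIFFER
Positions that differ: 5

5


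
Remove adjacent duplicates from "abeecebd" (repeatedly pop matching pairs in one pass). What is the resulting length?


Input: abeecebd
Stack-based adjacent duplicate removal:
  Read 'a': push. Stack: a
  Read 'b': push. Stack: ab
  Read 'e': push. Stack: abe
  Read 'e': matches stack top 'e' => pop. Stack: ab
  Read 'c': push. Stack: abc
  Read 'e': push. Stack: abce
  Read 'b': push. Stack: abceb
  Read 'd': push. Stack: abcebd
Final stack: "abcebd" (length 6)

6


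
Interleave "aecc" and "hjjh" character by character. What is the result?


Interleaving "aecc" and "hjjh":
  Position 0: 'a' from first, 'h' from second => "ah"
  Position 1: 'e' from first, 'j' from second => "ej"
  Position 2: 'c' from first, 'j' from second => "cj"
  Position 3: 'c' from first, 'h' from second => "ch"
Result: ahejcjch

ahejcjch


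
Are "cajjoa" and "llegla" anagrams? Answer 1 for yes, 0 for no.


Strings: "cajjoa", "llegla"
Sorted first:  aacjjo
Sorted second: aeglll
Differ at position 1: 'a' vs 'e' => not anagrams

0


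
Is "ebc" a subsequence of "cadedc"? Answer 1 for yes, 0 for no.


Check if "ebc" is a subsequence of "cadedc"
Greedy scan:
  Position 0 ('c'): no match needed
  Position 1 ('a'): no match needed
  Position 2 ('d'): no match needed
  Position 3 ('e'): matches sub[0] = 'e'
  Position 4 ('d'): no match needed
  Position 5 ('c'): no match needed
Only matched 1/3 characters => not a subsequence

0


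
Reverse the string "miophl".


Input: miophl
Reading characters right to left:
  Position 5: 'l'
  Position 4: 'h'
  Position 3: 'p'
  Position 2: 'o'
  Position 1: 'i'
  Position 0: 'm'
Reversed: lhpoim

lhpoim


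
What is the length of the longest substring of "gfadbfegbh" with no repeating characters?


Input: "gfadbfegbh"
Sliding window (track last position of each char):
  Position 0 ('g'): window [0,0] length 1 -- new best
  Position 1 ('f'): window [0,1] length 2 -- new best
  Position 2 ('a'): window [0,2] length 3 -- new best
  Position 3 ('d'): window [0,3] length 4 -- new best
  Position 4 ('b'): window [0,4] length 5 -- new best
  Position 5 ('f'): repeat (last at 1), move window start to 2
  Position 5 ('f'): window [2,5] length 4
  Position 6 ('e'): window [2,6] length 5
  Position 7 ('g'): window [2,7] length 6 -- new best
  Position 8 ('b'): repeat (last at 4), move window start to 5
  Position 8 ('b'): window [5,8] length 4
  Position 9 ('h'): window [5,9] length 5
Longest substring with no repeats: "adbfeg" with length 6

6


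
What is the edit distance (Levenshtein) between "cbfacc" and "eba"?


Computing edit distance: "cbfacc" -> "eba"
DP table:
           e    b    a
      0    1    2    3
  c   1    1    2    3
  b   2    2    1    2
  f   3    3    2    2
  a   4    4    3    2
  c   5    5    4    3
  c   6    6    5    4
Edit distance = dp[6][3] = 4

4


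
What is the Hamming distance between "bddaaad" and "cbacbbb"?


Comparing "bddaaad" and "cbacbbb" position by position:
  Position 0: 'b' vs 'c' => differ
  Position 1: 'd' vs 'b' => differ
  Position 2: 'd' vs 'a' => differ
  Position 3: 'a' vs 'c' => differ
  Position 4: 'a' vs 'b' => differ
  Position 5: 'a' vs 'b' => differ
  Position 6: 'd' vs 'b' => differ
Total differences (Hamming distance): 7

7


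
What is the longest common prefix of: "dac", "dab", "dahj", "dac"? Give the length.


Words: dac, dab, dahj, dac
  Position 0: all 'd' => match
  Position 1: all 'a' => match
  Position 2: ('c', 'b', 'h', 'c') => mismatch, stop
LCP = "da" (length 2)

2


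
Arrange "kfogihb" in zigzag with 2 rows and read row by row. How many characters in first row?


Zigzag "kfogihb" into 2 rows:
Placing characters:
  'k' => row 0
  'f' => row 1
  'o' => row 0
  'g' => row 1
  'i' => row 0
  'h' => row 1
  'b' => row 0
Rows:
  Row 0: "koib"
  Row 1: "fgh"
First row length: 4

4


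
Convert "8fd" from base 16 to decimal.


Input: "8fd" in base 16
Positional expansion:
  Digit '8' (value 8) x 16^2 = 2048
  Digit 'f' (value 15) x 16^1 = 240
  Digit 'd' (value 13) x 16^0 = 13
Sum = 2301

2301


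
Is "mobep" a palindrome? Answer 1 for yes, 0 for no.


Input: mobep
Reversed: pebom
  Compare pos 0 ('m') with pos 4 ('p'): MISMATCH
  Compare pos 1 ('o') with pos 3 ('e'): MISMATCH
Result: not a palindrome

0


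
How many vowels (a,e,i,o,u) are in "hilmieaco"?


Input: hilmieaco
Checking each character:
  'h' at position 0: consonant
  'i' at position 1: vowel (running total: 1)
  'l' at position 2: consonant
  'm' at position 3: consonant
  'i' at position 4: vowel (running total: 2)
  'e' at position 5: vowel (running total: 3)
  'a' at position 6: vowel (running total: 4)
  'c' at position 7: consonant
  'o' at position 8: vowel (running total: 5)
Total vowels: 5

5


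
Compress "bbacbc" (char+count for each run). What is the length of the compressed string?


Input: bbacbc
Runs:
  'b' x 2 => "b2"
  'a' x 1 => "a1"
  'c' x 1 => "c1"
  'b' x 1 => "b1"
  'c' x 1 => "c1"
Compressed: "b2a1c1b1c1"
Compressed length: 10

10


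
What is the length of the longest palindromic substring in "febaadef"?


Input: "febaadef"
Checking substrings for palindromes:
  [3:5] "aa" (len 2) => palindrome
Longest palindromic substring: "aa" with length 2

2


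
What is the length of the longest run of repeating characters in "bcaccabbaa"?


Input: "bcaccabbaa"
Scanning for longest run:
  Position 1 ('c'): new char, reset run to 1
  Position 2 ('a'): new char, reset run to 1
  Position 3 ('c'): new char, reset run to 1
  Position 4 ('c'): continues run of 'c', length=2
  Position 5 ('a'): new char, reset run to 1
  Position 6 ('b'): new char, reset run to 1
  Position 7 ('b'): continues run of 'b', length=2
  Position 8 ('a'): new char, reset run to 1
  Position 9 ('a'): continues run of 'a', length=2
Longest run: 'c' with length 2

2


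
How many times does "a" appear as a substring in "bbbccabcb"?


Searching for "a" in "bbbccabcb"
Scanning each position:
  Position 0: "b" => no
  Position 1: "b" => no
  Position 2: "b" => no
  Position 3: "c" => no
  Position 4: "c" => no
  Position 5: "a" => MATCH
  Position 6: "b" => no
  Position 7: "c" => no
  Position 8: "b" => no
Total occurrences: 1

1


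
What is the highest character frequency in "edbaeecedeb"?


Input: edbaeecedeb
Character counts:
  'a': 1
  'b': 2
  'c': 1
  'd': 2
  'e': 5
Maximum frequency: 5

5


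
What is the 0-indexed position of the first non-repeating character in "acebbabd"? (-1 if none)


Input: acebbabd
Character frequencies:
  'a': 2
  'b': 3
  'c': 1
  'd': 1
  'e': 1
Scanning left to right for freq == 1:
  Position 0 ('a'): freq=2, skip
  Position 1 ('c'): unique! => answer = 1

1


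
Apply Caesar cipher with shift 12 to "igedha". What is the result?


Caesar cipher: shift "igedha" by 12
  'i' (pos 8) + 12 = pos 20 = 'u'
  'g' (pos 6) + 12 = pos 18 = 's'
  'e' (pos 4) + 12 = pos 16 = 'q'
  'd' (pos 3) + 12 = pos 15 = 'p'
  'h' (pos 7) + 12 = pos 19 = 't'
  'a' (pos 0) + 12 = pos 12 = 'm'
Result: usqptm

usqptm


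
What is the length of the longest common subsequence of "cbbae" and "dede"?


LCS of "cbbae" and "dede"
DP table:
           d    e    d    e
      0    0    0    0    0
  c   0    0    0    0    0
  b   0    0    0    0    0
  b   0    0    0    0    0
  a   0    0    0    0    0
  e   0    0    1    1    1
LCS length = dp[5][4] = 1

1


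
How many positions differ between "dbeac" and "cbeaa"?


Comparing "dbeac" and "cbeaa" position by position:
  Position 0: 'd' vs 'c' => DIFFER
  Position 1: 'b' vs 'b' => same
  Position 2: 'e' vs 'e' => same
  Position 3: 'a' vs 'a' => same
  Position 4: 'c' vs 'a' => DIFFER
Positions that differ: 2

2


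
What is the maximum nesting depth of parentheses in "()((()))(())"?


Input: "()((()))(())"
Tracking depth:
  Position 0 '(': depth becomes 1
  Position 1 ')': depth becomes 0
  Position 2 '(': depth becomes 1
  Position 3 '(': depth becomes 2
  Position 4 '(': depth becomes 3
  Position 5 ')': depth becomes 2
  Position 6 ')': depth becomes 1
  Position 7 ')': depth becomes 0
  Position 8 '(': depth becomes 1
  Position 9 '(': depth becomes 2
  Position 10 ')': depth becomes 1
  Position 11 ')': depth becomes 0
Maximum depth reached: 3

3


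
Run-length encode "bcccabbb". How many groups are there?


Input: bcccabbb
Scanning for consecutive runs:
  Group 1: 'b' x 1 (positions 0-0)
  Group 2: 'c' x 3 (positions 1-3)
  Group 3: 'a' x 1 (positions 4-4)
  Group 4: 'b' x 3 (positions 5-7)
Total groups: 4

4


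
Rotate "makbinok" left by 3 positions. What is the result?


Input: "makbinok", rotate left by 3
First 3 characters: "mak"
Remaining characters: "binok"
Concatenate remaining + first: "binok" + "mak" = "binokmak"

binokmak


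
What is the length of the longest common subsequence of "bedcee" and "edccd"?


LCS of "bedcee" and "edccd"
DP table:
           e    d    c    c    d
      0    0    0    0    0    0
  b   0    0    0    0    0    0
  e   0    1    1    1    1    1
  d   0    1    2    2    2    2
  c   0    1    2    3    3    3
  e   0    1    2    3    3    3
  e   0    1    2    3    3    3
LCS length = dp[6][5] = 3

3


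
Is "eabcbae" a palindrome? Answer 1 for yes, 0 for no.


Input: eabcbae
Reversed: eabcbae
  Compare pos 0 ('e') with pos 6 ('e'): match
  Compare pos 1 ('a') with pos 5 ('a'): match
  Compare pos 2 ('b') with pos 4 ('b'): match
Result: palindrome

1


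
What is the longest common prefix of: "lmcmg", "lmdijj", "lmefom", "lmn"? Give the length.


Words: lmcmg, lmdijj, lmefom, lmn
  Position 0: all 'l' => match
  Position 1: all 'm' => match
  Position 2: ('c', 'd', 'e', 'n') => mismatch, stop
LCP = "lm" (length 2)

2


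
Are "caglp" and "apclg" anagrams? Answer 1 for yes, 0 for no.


Strings: "caglp", "apclg"
Sorted first:  acglp
Sorted second: acglp
Sorted forms match => anagrams

1


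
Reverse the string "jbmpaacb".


Input: jbmpaacb
Reading characters right to left:
  Position 7: 'b'
  Position 6: 'c'
  Position 5: 'a'
  Position 4: 'a'
  Position 3: 'p'
  Position 2: 'm'
  Position 1: 'b'
  Position 0: 'j'
Reversed: bcaapmbj

bcaapmbj


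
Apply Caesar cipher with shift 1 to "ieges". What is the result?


Caesar cipher: shift "ieges" by 1
  'i' (pos 8) + 1 = pos 9 = 'j'
  'e' (pos 4) + 1 = pos 5 = 'f'
  'g' (pos 6) + 1 = pos 7 = 'h'
  'e' (pos 4) + 1 = pos 5 = 'f'
  's' (pos 18) + 1 = pos 19 = 't'
Result: jfhft

jfhft


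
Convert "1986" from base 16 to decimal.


Input: "1986" in base 16
Positional expansion:
  Digit '1' (value 1) x 16^3 = 4096
  Digit '9' (value 9) x 16^2 = 2304
  Digit '8' (value 8) x 16^1 = 128
  Digit '6' (value 6) x 16^0 = 6
Sum = 6534

6534


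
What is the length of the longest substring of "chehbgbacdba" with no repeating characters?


Input: "chehbgbacdba"
Sliding window (track last position of each char):
  Position 0 ('c'): window [0,0] length 1 -- new best
  Position 1 ('h'): window [0,1] length 2 -- new best
  Position 2 ('e'): window [0,2] length 3 -- new best
  Position 3 ('h'): repeat (last at 1), move window start to 2
  Position 3 ('h'): window [2,3] length 2
  Position 4 ('b'): window [2,4] length 3
  Position 5 ('g'): window [2,5] length 4 -- new best
  Position 6 ('b'): repeat (last at 4), move window start to 5
  Position 6 ('b'): window [5,6] length 2
  Position 7 ('a'): window [5,7] length 3
  Position 8 ('c'): window [5,8] length 4
  Position 9 ('d'): window [5,9] length 5 -- new best
  Position 10 ('b'): repeat (last at 6), move window start to 7
  Position 10 ('b'): window [7,10] length 4
  Position 11 ('a'): repeat (last at 7), move window start to 8
  Position 11 ('a'): window [8,11] length 4
Longest substring with no repeats: "gbacd" with length 5

5


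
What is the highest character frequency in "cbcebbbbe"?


Input: cbcebbbbe
Character counts:
  'b': 5
  'c': 2
  'e': 2
Maximum frequency: 5

5


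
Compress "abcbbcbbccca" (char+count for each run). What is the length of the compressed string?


Input: abcbbcbbccca
Runs:
  'a' x 1 => "a1"
  'b' x 1 => "b1"
  'c' x 1 => "c1"
  'b' x 2 => "b2"
  'c' x 1 => "c1"
  'b' x 2 => "b2"
  'c' x 3 => "c3"
  'a' x 1 => "a1"
Compressed: "a1b1c1b2c1b2c3a1"
Compressed length: 16

16


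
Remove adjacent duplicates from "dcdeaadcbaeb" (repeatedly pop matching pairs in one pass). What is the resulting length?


Input: dcdeaadcbaeb
Stack-based adjacent duplicate removal:
  Read 'd': push. Stack: d
  Read 'c': push. Stack: dc
  Read 'd': push. Stack: dcd
  Read 'e': push. Stack: dcde
  Read 'a': push. Stack: dcdea
  Read 'a': matches stack top 'a' => pop. Stack: dcde
  Read 'd': push. Stack: dcded
  Read 'c': push. Stack: dcdedc
  Read 'b': push. Stack: dcdedcb
  Read 'a': push. Stack: dcdedcba
  Read 'e': push. Stack: dcdedcbae
  Read 'b': push. Stack: dcdedcbaeb
Final stack: "dcdedcbaeb" (length 10)

10


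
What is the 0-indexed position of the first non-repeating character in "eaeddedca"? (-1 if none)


Input: eaeddedca
Character frequencies:
  'a': 2
  'c': 1
  'd': 3
  'e': 3
Scanning left to right for freq == 1:
  Position 0 ('e'): freq=3, skip
  Position 1 ('a'): freq=2, skip
  Position 2 ('e'): freq=3, skip
  Position 3 ('d'): freq=3, skip
  Position 4 ('d'): freq=3, skip
  Position 5 ('e'): freq=3, skip
  Position 6 ('d'): freq=3, skip
  Position 7 ('c'): unique! => answer = 7

7


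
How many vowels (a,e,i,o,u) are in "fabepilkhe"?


Input: fabepilkhe
Checking each character:
  'f' at position 0: consonant
  'a' at position 1: vowel (running total: 1)
  'b' at position 2: consonant
  'e' at position 3: vowel (running total: 2)
  'p' at position 4: consonant
  'i' at position 5: vowel (running total: 3)
  'l' at position 6: consonant
  'k' at position 7: consonant
  'h' at position 8: consonant
  'e' at position 9: vowel (running total: 4)
Total vowels: 4

4


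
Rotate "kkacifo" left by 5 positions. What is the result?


Input: "kkacifo", rotate left by 5
First 5 characters: "kkaci"
Remaining characters: "fo"
Concatenate remaining + first: "fo" + "kkaci" = "fokkaci"

fokkaci


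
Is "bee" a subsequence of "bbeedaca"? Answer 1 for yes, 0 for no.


Check if "bee" is a subsequence of "bbeedaca"
Greedy scan:
  Position 0 ('b'): matches sub[0] = 'b'
  Position 1 ('b'): no match needed
  Position 2 ('e'): matches sub[1] = 'e'
  Position 3 ('e'): matches sub[2] = 'e'
  Position 4 ('d'): no match needed
  Position 5 ('a'): no match needed
  Position 6 ('c'): no match needed
  Position 7 ('a'): no match needed
All 3 characters matched => is a subsequence

1


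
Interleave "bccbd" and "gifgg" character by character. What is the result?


Interleaving "bccbd" and "gifgg":
  Position 0: 'b' from first, 'g' from second => "bg"
  Position 1: 'c' from first, 'i' from second => "ci"
  Position 2: 'c' from first, 'f' from second => "cf"
  Position 3: 'b' from first, 'g' from second => "bg"
  Position 4: 'd' from first, 'g' from second => "dg"
Result: bgcicfbgdg

bgcicfbgdg


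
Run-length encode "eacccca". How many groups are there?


Input: eacccca
Scanning for consecutive runs:
  Group 1: 'e' x 1 (positions 0-0)
  Group 2: 'a' x 1 (positions 1-1)
  Group 3: 'c' x 4 (positions 2-5)
  Group 4: 'a' x 1 (positions 6-6)
Total groups: 4

4


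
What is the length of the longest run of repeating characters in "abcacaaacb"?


Input: "abcacaaacb"
Scanning for longest run:
  Position 1 ('b'): new char, reset run to 1
  Position 2 ('c'): new char, reset run to 1
  Position 3 ('a'): new char, reset run to 1
  Position 4 ('c'): new char, reset run to 1
  Position 5 ('a'): new char, reset run to 1
  Position 6 ('a'): continues run of 'a', length=2
  Position 7 ('a'): continues run of 'a', length=3
  Position 8 ('c'): new char, reset run to 1
  Position 9 ('b'): new char, reset run to 1
Longest run: 'a' with length 3

3
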